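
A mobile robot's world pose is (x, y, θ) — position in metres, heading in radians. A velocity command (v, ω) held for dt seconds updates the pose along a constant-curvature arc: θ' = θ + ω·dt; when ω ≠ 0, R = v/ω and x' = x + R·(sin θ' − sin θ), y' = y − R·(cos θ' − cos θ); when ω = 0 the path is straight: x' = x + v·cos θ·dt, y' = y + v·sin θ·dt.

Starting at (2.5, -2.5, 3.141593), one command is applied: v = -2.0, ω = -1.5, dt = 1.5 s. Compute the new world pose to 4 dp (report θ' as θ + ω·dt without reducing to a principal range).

(3.5374, -4.6709, 0.8916)

θ' = 3.1416 + -1.5·1.5 = 0.8916
R = v/ω = -2.0/-1.5 = 1.3333
x' = 2.5 + 1.3333·(sin 0.8916 − sin 3.1416) = 3.5374
y' = -2.5 − 1.3333·(cos 0.8916 − cos 3.1416) = -4.6709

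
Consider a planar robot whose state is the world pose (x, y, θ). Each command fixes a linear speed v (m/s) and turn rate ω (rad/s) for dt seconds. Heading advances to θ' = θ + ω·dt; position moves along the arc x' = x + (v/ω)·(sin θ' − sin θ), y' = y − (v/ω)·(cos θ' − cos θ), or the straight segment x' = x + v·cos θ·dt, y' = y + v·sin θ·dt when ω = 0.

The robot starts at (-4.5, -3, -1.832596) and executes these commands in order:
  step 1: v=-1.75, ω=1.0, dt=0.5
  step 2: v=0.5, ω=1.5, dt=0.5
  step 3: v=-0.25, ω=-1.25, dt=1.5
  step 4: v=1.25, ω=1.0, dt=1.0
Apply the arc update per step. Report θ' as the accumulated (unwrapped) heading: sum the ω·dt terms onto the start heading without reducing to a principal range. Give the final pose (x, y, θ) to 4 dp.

step 1: θ'=-1.3326 (R=-1.7500) → pose (-4.4898, -2.1341, -1.3326)
step 2: θ'=-0.5826 (R=0.3333) → pose (-4.3493, -2.3338, -0.5826)
step 3: θ'=-2.4576 (R=0.2000) → pose (-4.3656, -2.0118, -2.4576)
step 4: θ'=-1.4576 (R=1.2500) → pose (-4.8177, -3.1218, -1.4576)

(-4.8177, -3.1218, -1.4576)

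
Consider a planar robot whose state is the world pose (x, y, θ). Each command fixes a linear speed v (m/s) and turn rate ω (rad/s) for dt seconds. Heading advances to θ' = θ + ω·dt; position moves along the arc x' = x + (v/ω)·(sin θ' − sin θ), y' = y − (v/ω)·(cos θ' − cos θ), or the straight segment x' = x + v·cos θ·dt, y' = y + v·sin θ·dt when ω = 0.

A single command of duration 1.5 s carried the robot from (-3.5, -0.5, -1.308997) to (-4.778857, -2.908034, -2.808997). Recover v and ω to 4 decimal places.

v = 2.0000, ω = -1.0000

Δθ = -2.808997 − -1.308997 = -1.500000
ω = Δθ/dt = -1.500000/1.5 = -1.0000
R = −Δy/(cos θ' − cos θ) = -2.0000
v = R·ω = -2.0000·-1.0000 = 2.0000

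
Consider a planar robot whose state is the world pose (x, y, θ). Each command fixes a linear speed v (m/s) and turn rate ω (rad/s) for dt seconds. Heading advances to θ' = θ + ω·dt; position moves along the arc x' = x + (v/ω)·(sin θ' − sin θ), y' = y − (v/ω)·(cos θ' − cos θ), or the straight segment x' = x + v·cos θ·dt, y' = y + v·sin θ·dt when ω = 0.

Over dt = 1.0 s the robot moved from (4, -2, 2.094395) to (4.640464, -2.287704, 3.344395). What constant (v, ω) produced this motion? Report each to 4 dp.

Δθ = 3.344395 − 2.094395 = 1.250000
ω = Δθ/dt = 1.250000/1.0 = 1.2500
R = Δx/(sin θ' − sin θ) = -0.6000
v = R·ω = -0.6000·1.2500 = -0.7500

v = -0.7500, ω = 1.2500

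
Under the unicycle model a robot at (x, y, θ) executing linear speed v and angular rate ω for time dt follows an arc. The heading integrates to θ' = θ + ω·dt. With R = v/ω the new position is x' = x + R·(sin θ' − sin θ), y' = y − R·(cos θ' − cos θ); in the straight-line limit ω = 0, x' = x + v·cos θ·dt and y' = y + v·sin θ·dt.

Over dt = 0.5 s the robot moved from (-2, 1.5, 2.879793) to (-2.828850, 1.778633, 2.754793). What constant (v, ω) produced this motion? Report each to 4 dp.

Δθ = 2.754793 − 2.879793 = -0.125000
ω = Δθ/dt = -0.125000/0.5 = -0.2500
R = Δx/(sin θ' − sin θ) = -7.0000
v = R·ω = -7.0000·-0.2500 = 1.7500

v = 1.7500, ω = -0.2500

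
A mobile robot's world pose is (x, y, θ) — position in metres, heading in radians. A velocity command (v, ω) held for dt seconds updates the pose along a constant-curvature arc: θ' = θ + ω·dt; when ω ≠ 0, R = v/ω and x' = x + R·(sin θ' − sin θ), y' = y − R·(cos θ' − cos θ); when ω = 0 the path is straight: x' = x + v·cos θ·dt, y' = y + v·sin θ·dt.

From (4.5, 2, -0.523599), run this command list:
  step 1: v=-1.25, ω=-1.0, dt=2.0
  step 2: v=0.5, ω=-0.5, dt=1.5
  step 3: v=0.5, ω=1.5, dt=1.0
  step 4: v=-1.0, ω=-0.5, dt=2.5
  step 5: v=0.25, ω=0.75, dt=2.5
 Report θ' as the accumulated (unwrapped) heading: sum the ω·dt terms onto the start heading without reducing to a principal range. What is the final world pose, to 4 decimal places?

step 1: θ'=-2.5236 (R=1.2500) → pose (4.4007, 4.1013, -2.5236)
step 2: θ'=-3.2736 (R=-1.0000) → pose (3.6897, 3.9251, -3.2736)
step 3: θ'=-1.7736 (R=0.3333) → pose (3.3193, 3.6618, -1.7736)
step 4: θ'=-3.0236 (R=2.0000) → pose (5.0429, 5.2450, -3.0236)
step 5: θ'=-1.1486 (R=0.3333) → pose (4.7781, 4.7774, -1.1486)

(4.7781, 4.7774, -1.1486)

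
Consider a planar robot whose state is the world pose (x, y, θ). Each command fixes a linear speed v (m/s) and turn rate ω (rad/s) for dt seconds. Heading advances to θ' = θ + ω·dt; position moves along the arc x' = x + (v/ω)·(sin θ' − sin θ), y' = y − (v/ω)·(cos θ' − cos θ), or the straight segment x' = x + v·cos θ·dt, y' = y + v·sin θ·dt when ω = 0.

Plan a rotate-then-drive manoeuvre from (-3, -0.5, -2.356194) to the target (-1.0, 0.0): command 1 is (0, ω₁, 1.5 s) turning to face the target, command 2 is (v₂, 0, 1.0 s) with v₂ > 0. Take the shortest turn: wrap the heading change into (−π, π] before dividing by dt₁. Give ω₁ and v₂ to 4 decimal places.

heading to target = atan2(0−-0.5, -1−-3) = 0.2450
Δθ = wrap(0.2450 − -2.3562) = 2.6012; ω₁ = Δθ/dt₁ = 1.7341
distance = √((-1−-3)² + (0−-0.5)²) = 2.0616; v₂ = distance/dt₂ = 2.0616

ω₁ = 1.7341, v₂ = 2.0616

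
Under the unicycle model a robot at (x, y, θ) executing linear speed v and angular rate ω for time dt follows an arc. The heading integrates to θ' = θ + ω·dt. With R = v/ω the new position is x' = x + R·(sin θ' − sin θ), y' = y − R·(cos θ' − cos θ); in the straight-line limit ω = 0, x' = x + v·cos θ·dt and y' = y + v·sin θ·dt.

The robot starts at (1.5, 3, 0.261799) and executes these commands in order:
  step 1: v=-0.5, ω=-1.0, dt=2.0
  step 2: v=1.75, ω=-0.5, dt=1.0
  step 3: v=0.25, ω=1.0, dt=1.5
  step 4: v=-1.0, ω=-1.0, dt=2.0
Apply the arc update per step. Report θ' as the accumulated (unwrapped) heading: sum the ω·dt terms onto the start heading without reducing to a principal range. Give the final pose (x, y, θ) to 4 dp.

(0.4841, 3.3029, -2.7382)

step 1: θ'=-1.7382 (R=0.5000) → pose (0.8776, 3.5663, -1.7382)
step 2: θ'=-2.2382 (R=-3.5000) → pose (0.1755, 1.9831, -2.2382)
step 3: θ'=-0.7382 (R=0.2500) → pose (0.2036, 1.6435, -0.7382)
step 4: θ'=-2.7382 (R=1.0000) → pose (0.4841, 3.3029, -2.7382)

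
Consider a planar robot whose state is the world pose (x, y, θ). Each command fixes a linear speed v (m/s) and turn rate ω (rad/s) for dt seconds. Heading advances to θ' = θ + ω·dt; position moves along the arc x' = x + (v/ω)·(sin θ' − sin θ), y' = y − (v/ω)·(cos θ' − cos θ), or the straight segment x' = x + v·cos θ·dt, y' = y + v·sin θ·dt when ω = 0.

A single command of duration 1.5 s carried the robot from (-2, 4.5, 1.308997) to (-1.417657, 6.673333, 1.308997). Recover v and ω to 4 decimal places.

Δθ = 1.308997 − 1.308997 = 0.000000
ω = Δθ/dt = 0.000000/1.5 = 0.0000
ω = 0 → v = (Δx·cos θ + Δy·sin θ)/dt = 1.5000

v = 1.5000, ω = 0.0000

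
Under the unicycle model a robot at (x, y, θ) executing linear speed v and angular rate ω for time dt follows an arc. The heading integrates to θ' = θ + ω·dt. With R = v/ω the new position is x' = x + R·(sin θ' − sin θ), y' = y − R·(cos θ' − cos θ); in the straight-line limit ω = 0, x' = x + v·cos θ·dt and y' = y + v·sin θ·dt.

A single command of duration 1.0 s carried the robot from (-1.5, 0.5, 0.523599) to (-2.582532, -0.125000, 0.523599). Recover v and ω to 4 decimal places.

Δθ = 0.523599 − 0.523599 = 0.000000
ω = Δθ/dt = 0.000000/1.0 = 0.0000
ω = 0 → v = (Δx·cos θ + Δy·sin θ)/dt = -1.2500

v = -1.2500, ω = 0.0000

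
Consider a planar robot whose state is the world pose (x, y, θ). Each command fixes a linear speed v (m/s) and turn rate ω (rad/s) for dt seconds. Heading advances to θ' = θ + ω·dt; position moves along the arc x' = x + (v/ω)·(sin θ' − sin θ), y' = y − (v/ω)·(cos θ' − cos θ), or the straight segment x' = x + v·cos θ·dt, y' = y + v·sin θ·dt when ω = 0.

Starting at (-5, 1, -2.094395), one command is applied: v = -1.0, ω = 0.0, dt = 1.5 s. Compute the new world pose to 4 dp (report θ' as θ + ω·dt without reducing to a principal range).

θ' = -2.0944 + 0.0·1.5 = -2.0944
ω = 0 → straight: x' = -5 + -1.0·cos(-2.0944)·1.5 = -4.2500
y' = 1 + -1.0·sin(-2.0944)·1.5 = 2.2990

(-4.2500, 2.2990, -2.0944)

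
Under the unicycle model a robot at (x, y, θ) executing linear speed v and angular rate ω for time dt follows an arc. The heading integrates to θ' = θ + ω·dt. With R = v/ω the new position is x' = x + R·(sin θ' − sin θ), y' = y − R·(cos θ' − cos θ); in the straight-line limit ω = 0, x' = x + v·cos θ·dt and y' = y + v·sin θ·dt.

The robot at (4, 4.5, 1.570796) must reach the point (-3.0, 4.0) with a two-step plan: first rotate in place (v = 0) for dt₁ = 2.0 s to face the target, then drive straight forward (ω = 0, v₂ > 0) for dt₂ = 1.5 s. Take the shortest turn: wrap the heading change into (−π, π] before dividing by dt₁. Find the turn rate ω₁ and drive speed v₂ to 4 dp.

heading to target = atan2(4−4.5, -3−4) = -3.0703
Δθ = wrap(-3.0703 − 1.5708) = 1.6421; ω₁ = Δθ/dt₁ = 0.8211
distance = √((-3−4)² + (4−4.5)²) = 7.0178; v₂ = distance/dt₂ = 4.6786

ω₁ = 0.8211, v₂ = 4.6786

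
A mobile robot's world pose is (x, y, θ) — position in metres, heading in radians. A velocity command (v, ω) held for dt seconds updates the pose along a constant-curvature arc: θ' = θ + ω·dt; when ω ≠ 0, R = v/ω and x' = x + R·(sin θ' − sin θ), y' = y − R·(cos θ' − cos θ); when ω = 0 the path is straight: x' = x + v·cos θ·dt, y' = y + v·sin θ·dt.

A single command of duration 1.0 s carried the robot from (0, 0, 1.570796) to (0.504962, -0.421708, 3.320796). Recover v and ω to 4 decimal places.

v = -0.7500, ω = 1.7500

Δθ = 3.320796 − 1.570796 = 1.750000
ω = Δθ/dt = 1.750000/1.0 = 1.7500
R = Δx/(sin θ' − sin θ) = -0.4286
v = R·ω = -0.4286·1.7500 = -0.7500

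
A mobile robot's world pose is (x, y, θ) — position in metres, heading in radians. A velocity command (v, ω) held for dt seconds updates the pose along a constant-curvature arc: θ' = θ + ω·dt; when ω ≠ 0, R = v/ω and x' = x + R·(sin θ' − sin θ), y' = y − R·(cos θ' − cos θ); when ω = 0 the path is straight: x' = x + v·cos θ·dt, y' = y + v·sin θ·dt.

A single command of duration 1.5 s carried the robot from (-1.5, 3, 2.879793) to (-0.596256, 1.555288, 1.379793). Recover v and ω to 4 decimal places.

v = -1.2500, ω = -1.0000

Δθ = 1.379793 − 2.879793 = -1.500000
ω = Δθ/dt = -1.500000/1.5 = -1.0000
R = −Δy/(cos θ' − cos θ) = 1.2500
v = R·ω = 1.2500·-1.0000 = -1.2500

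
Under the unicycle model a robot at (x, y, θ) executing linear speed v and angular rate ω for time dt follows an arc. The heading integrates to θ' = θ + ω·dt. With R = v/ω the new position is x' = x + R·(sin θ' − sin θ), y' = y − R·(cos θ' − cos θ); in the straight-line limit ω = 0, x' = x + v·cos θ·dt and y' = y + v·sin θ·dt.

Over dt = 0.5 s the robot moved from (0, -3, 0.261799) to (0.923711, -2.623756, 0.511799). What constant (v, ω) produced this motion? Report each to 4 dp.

v = 2.0000, ω = 0.5000

Δθ = 0.511799 − 0.261799 = 0.250000
ω = Δθ/dt = 0.250000/0.5 = 0.5000
R = Δx/(sin θ' − sin θ) = 4.0000
v = R·ω = 4.0000·0.5000 = 2.0000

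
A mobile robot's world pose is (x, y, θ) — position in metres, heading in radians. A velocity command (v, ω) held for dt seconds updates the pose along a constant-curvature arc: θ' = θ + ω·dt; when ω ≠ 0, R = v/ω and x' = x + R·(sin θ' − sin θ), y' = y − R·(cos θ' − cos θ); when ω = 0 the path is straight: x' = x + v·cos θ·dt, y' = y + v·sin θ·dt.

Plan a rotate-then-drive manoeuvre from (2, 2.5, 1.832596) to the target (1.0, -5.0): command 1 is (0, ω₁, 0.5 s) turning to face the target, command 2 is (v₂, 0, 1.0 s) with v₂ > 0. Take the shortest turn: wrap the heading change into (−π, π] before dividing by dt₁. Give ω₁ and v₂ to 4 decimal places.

heading to target = atan2(-5−2.5, 1−2) = -1.7033
Δθ = wrap(-1.7033 − 1.8326) = 2.7472; ω₁ = Δθ/dt₁ = 5.4945
distance = √((1−2)² + (-5−2.5)²) = 7.5664; v₂ = distance/dt₂ = 7.5664

ω₁ = 5.4945, v₂ = 7.5664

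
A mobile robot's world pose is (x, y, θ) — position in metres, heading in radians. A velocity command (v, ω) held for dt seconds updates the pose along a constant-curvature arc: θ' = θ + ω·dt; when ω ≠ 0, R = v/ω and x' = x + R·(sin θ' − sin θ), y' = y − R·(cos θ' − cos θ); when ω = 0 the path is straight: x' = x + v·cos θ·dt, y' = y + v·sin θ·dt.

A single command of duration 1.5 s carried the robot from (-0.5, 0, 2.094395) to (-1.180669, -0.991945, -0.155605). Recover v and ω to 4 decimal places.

Δθ = -0.155605 − 2.094395 = -2.250000
ω = Δθ/dt = -2.250000/1.5 = -1.5000
R = −Δy/(cos θ' − cos θ) = 0.6667
v = R·ω = 0.6667·-1.5000 = -1.0000

v = -1.0000, ω = -1.5000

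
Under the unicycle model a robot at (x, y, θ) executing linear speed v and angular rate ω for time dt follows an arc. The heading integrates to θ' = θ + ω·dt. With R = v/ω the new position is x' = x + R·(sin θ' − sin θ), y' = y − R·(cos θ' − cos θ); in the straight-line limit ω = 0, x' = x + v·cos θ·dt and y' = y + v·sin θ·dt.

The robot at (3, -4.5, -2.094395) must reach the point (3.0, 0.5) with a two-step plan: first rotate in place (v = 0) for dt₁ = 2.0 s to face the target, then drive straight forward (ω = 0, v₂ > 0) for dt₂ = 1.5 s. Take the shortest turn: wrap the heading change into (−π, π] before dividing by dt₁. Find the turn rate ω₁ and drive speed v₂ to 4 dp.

heading to target = atan2(0.5−-4.5, 3−3) = 1.5708
Δθ = wrap(1.5708 − -2.0944) = -2.6180; ω₁ = Δθ/dt₁ = -1.3090
distance = √((3−3)² + (0.5−-4.5)²) = 5.0000; v₂ = distance/dt₂ = 3.3333

ω₁ = -1.3090, v₂ = 3.3333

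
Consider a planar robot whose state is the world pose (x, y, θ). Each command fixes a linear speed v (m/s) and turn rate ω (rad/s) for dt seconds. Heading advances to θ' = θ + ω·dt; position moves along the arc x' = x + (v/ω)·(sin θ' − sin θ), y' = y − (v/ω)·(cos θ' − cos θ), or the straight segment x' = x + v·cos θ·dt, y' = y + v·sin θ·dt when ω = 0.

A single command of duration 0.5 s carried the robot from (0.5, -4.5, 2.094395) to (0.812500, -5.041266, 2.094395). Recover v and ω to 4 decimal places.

Δθ = 2.094395 − 2.094395 = 0.000000
ω = Δθ/dt = 0.000000/0.5 = 0.0000
ω = 0 → v = (Δx·cos θ + Δy·sin θ)/dt = -1.2500

v = -1.2500, ω = 0.0000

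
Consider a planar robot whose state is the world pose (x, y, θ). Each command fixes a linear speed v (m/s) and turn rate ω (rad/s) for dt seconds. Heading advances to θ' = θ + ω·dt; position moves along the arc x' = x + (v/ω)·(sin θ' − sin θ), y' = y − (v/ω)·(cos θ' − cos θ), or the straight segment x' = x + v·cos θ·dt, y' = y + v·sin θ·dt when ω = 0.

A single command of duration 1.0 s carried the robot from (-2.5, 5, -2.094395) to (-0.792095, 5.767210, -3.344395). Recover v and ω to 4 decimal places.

v = -2.0000, ω = -1.2500

Δθ = -3.344395 − -2.094395 = -1.250000
ω = Δθ/dt = -1.250000/1.0 = -1.2500
R = Δx/(sin θ' − sin θ) = 1.6000
v = R·ω = 1.6000·-1.2500 = -2.0000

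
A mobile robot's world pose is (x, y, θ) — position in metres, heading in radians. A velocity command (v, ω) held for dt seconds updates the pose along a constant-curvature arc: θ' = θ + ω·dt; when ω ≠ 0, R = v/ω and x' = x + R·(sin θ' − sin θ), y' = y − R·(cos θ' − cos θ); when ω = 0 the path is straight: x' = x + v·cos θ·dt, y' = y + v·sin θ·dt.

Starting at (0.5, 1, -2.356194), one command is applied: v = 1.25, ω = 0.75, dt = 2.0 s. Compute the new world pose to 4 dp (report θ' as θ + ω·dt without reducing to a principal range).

θ' = -2.3562 + 0.75·2.0 = -0.8562
R = v/ω = 1.25/0.75 = 1.6667
x' = 0.5 + 1.6667·(sin -0.8562 − sin -2.3562) = 0.4196
y' = 1 − 1.6667·(cos -0.8562 − cos -2.3562) = -1.2707

(0.4196, -1.2707, -0.8562)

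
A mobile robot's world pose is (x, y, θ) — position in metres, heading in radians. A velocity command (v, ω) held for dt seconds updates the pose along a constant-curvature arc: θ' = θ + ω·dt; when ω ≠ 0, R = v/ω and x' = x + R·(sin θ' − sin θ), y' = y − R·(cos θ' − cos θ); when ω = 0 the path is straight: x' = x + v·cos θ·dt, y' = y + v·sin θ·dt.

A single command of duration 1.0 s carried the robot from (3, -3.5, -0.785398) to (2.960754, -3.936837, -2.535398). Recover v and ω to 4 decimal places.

v = 0.5000, ω = -1.7500

Δθ = -2.535398 − -0.785398 = -1.750000
ω = Δθ/dt = -1.750000/1.0 = -1.7500
R = −Δy/(cos θ' − cos θ) = -0.2857
v = R·ω = -0.2857·-1.7500 = 0.5000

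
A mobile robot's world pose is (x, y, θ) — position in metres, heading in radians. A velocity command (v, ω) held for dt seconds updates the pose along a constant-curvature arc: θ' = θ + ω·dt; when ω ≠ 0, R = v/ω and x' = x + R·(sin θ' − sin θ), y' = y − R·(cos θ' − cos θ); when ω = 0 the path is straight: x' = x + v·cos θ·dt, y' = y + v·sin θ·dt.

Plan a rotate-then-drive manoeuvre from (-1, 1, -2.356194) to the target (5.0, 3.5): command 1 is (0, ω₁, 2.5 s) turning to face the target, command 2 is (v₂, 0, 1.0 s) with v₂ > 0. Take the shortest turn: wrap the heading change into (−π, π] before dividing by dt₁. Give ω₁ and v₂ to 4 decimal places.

heading to target = atan2(3.5−1, 5−-1) = 0.3948
Δθ = wrap(0.3948 − -2.3562) = 2.7510; ω₁ = Δθ/dt₁ = 1.1004
distance = √((5−-1)² + (3.5−1)²) = 6.5000; v₂ = distance/dt₂ = 6.5000

ω₁ = 1.1004, v₂ = 6.5000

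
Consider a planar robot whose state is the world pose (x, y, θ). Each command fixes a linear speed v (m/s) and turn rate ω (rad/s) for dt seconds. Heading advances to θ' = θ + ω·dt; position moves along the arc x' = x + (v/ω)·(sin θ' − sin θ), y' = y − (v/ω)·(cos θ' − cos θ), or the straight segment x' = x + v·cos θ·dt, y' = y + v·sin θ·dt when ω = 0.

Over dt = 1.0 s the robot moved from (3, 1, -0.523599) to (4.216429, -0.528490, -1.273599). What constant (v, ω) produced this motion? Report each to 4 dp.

Δθ = -1.273599 − -0.523599 = -0.750000
ω = Δθ/dt = -0.750000/1.0 = -0.7500
R = −Δy/(cos θ' − cos θ) = -2.6667
v = R·ω = -2.6667·-0.7500 = 2.0000

v = 2.0000, ω = -0.7500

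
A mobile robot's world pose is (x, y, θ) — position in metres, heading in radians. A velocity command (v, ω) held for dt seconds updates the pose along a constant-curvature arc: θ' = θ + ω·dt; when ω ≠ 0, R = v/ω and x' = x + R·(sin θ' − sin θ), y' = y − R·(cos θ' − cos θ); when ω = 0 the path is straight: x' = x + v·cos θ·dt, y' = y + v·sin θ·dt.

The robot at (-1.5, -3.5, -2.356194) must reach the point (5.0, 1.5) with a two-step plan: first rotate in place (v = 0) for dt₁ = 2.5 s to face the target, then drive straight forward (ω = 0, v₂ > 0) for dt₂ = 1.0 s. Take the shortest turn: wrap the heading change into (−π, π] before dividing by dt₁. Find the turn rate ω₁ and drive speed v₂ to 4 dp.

ω₁ = 1.2048, v₂ = 8.2006

heading to target = atan2(1.5−-3.5, 5−-1.5) = 0.6557
Δθ = wrap(0.6557 − -2.3562) = 3.0119; ω₁ = Δθ/dt₁ = 1.2048
distance = √((5−-1.5)² + (1.5−-3.5)²) = 8.2006; v₂ = distance/dt₂ = 8.2006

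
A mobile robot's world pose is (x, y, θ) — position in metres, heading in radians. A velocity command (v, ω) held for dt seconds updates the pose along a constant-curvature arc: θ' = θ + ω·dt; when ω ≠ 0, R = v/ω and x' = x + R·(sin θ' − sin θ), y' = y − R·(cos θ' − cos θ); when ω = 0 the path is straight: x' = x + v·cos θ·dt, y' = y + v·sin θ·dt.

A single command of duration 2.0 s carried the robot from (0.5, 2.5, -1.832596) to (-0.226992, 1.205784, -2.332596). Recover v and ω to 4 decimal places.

v = 0.7500, ω = -0.2500

Δθ = -2.332596 − -1.832596 = -0.500000
ω = Δθ/dt = -0.500000/2.0 = -0.2500
R = −Δy/(cos θ' − cos θ) = -3.0000
v = R·ω = -3.0000·-0.2500 = 0.7500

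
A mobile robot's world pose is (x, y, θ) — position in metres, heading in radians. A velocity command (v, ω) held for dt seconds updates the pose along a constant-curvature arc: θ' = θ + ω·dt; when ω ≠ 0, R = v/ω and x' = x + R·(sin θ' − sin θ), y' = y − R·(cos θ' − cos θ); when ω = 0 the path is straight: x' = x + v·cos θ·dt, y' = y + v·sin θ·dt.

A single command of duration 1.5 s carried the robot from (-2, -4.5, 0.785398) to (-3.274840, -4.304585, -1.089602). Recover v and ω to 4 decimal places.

v = -1.0000, ω = -1.2500

Δθ = -1.089602 − 0.785398 = -1.875000
ω = Δθ/dt = -1.875000/1.5 = -1.2500
R = Δx/(sin θ' − sin θ) = 0.8000
v = R·ω = 0.8000·-1.2500 = -1.0000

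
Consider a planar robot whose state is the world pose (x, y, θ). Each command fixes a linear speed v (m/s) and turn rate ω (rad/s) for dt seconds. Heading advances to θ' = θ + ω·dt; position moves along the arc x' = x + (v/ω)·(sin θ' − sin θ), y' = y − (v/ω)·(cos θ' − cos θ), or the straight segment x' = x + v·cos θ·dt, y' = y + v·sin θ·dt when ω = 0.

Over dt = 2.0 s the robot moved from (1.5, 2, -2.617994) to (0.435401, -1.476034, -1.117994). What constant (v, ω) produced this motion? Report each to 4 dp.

v = 2.0000, ω = 0.7500

Δθ = -1.117994 − -2.617994 = 1.500000
ω = Δθ/dt = 1.500000/2.0 = 0.7500
R = −Δy/(cos θ' − cos θ) = 2.6667
v = R·ω = 2.6667·0.7500 = 2.0000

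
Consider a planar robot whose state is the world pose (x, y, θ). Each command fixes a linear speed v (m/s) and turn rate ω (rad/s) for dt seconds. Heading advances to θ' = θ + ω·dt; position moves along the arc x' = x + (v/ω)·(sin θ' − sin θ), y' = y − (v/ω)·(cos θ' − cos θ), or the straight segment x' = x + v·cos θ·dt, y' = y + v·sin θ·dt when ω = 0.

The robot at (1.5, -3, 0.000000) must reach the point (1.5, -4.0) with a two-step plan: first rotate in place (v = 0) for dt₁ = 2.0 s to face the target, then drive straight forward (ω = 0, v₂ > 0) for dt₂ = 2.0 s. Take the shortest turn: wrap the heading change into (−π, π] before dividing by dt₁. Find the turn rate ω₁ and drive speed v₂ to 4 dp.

heading to target = atan2(-4−-3, 1.5−1.5) = -1.5708
Δθ = wrap(-1.5708 − 0.0000) = -1.5708; ω₁ = Δθ/dt₁ = -0.7854
distance = √((1.5−1.5)² + (-4−-3)²) = 1.0000; v₂ = distance/dt₂ = 0.5000

ω₁ = -0.7854, v₂ = 0.5000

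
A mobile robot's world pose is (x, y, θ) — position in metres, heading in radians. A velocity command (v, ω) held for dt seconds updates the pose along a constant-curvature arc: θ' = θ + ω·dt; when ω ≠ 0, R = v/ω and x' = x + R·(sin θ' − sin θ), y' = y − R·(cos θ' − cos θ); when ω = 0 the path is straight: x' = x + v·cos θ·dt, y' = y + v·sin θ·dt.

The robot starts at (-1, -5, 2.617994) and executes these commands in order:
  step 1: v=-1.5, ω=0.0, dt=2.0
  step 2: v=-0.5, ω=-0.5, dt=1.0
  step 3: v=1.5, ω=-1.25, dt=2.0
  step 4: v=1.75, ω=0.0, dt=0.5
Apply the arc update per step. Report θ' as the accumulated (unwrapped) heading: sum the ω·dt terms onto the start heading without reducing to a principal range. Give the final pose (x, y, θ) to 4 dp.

step 1: θ'=2.6180 (straight) → pose (1.5981, -6.5000, 2.6180)
step 2: θ'=2.1180 (R=1.0000) → pose (1.9521, -6.8457, 2.1180)
step 3: θ'=-0.3820 (R=-1.2000) → pose (3.4242, -5.1079, -0.3820)
step 4: θ'=-0.3820 (straight) → pose (4.2361, -5.4341, -0.3820)

(4.2361, -5.4341, -0.3820)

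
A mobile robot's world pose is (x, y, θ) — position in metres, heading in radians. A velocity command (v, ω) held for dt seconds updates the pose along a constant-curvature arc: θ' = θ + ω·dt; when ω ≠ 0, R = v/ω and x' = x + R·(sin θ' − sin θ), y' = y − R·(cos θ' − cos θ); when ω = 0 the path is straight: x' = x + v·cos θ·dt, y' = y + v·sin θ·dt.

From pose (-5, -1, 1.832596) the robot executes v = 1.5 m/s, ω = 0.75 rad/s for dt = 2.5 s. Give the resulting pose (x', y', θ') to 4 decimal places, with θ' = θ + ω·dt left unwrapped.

θ' = 1.8326 + 0.75·2.5 = 3.7076
R = v/ω = 1.5/0.75 = 2.0000
x' = -5 + 2.0000·(sin 3.7076 − sin 1.8326) = -8.0044
y' = -1 − 2.0000·(cos 3.7076 − cos 1.8326) = 0.1705

(-8.0044, 0.1705, 3.7076)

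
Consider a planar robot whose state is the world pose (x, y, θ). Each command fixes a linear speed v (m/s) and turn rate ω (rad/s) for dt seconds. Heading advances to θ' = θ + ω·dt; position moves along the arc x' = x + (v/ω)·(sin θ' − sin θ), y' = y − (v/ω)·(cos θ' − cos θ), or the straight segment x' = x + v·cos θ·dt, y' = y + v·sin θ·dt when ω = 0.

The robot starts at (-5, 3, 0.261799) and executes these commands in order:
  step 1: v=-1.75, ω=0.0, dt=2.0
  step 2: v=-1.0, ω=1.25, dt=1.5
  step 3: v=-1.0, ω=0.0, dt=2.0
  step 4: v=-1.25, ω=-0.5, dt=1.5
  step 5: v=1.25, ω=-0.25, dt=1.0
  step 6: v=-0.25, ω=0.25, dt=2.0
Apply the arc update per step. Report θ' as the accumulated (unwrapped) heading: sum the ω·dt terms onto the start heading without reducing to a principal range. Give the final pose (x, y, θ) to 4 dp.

step 1: θ'=0.2618 (straight) → pose (-8.3807, 2.0941, 0.2618)
step 2: θ'=2.1368 (R=-0.8000) → pose (-8.8489, 0.8924, 2.1368)
step 3: θ'=2.1368 (straight) → pose (-7.7764, -0.7957, 2.1368)
step 4: θ'=1.3868 (R=2.5000) → pose (-7.4287, -2.5938, 1.3868)
step 5: θ'=1.1368 (R=-5.0000) → pose (-7.0496, -1.4061, 1.1368)
step 6: θ'=1.6368 (R=-1.0000) → pose (-7.1401, -1.8925, 1.6368)

(-7.1401, -1.8925, 1.6368)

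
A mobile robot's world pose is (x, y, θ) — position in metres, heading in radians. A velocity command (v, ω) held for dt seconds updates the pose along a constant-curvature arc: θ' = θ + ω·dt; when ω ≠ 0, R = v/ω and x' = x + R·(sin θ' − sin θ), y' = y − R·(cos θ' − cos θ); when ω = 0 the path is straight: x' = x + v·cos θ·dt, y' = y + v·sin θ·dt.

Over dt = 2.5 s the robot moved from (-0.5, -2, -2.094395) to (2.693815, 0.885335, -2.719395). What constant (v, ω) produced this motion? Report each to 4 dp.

v = -1.7500, ω = -0.2500

Δθ = -2.719395 − -2.094395 = -0.625000
ω = Δθ/dt = -0.625000/2.5 = -0.2500
R = Δx/(sin θ' − sin θ) = 7.0000
v = R·ω = 7.0000·-0.2500 = -1.7500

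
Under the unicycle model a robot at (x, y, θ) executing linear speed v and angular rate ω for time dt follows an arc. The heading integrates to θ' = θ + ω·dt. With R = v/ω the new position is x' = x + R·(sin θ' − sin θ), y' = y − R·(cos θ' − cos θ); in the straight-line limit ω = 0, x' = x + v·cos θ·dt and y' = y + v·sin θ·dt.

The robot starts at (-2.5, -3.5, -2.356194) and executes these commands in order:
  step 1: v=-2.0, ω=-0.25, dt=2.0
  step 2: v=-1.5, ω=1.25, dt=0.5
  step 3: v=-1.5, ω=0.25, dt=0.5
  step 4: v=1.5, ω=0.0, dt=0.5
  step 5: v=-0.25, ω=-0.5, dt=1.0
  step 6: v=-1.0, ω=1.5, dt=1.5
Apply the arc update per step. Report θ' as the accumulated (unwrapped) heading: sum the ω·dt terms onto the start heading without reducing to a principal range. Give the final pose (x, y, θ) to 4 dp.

step 1: θ'=-2.8562 (R=8.0000) → pose (0.9045, -1.4805, -2.8562)
step 2: θ'=-2.2312 (R=-1.2000) → pose (1.5144, -1.0651, -2.2312)
step 3: θ'=-2.1062 (R=-6.0000) → pose (1.9363, -0.4456, -2.1062)
step 4: θ'=-2.1062 (straight) → pose (1.5537, -1.0907, -2.1062)
step 5: θ'=-2.6062 (R=0.5000) → pose (1.7286, -0.9157, -2.6062)
step 6: θ'=-0.3562 (R=-0.6667) → pose (1.6209, 0.2825, -0.3562)

(1.6209, 0.2825, -0.3562)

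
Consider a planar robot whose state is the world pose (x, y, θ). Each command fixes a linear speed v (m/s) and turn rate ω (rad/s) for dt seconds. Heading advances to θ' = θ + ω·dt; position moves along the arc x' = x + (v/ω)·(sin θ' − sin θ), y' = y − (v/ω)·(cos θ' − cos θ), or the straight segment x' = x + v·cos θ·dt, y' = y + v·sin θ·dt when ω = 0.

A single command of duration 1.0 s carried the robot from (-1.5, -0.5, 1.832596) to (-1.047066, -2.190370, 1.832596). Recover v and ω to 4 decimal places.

v = -1.7500, ω = 0.0000

Δθ = 1.832596 − 1.832596 = 0.000000
ω = Δθ/dt = 0.000000/1.0 = 0.0000
ω = 0 → v = (Δx·cos θ + Δy·sin θ)/dt = -1.7500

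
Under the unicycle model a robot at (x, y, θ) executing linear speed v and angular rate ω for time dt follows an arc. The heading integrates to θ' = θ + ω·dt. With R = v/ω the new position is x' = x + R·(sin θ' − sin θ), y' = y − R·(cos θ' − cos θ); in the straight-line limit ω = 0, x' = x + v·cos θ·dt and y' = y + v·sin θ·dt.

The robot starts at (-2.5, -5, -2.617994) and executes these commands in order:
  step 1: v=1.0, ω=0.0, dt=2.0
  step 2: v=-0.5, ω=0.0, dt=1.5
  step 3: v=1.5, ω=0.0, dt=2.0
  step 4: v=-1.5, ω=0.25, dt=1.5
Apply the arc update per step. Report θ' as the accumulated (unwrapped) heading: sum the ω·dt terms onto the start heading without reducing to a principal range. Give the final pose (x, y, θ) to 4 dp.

(-4.4859, -5.6651, -2.2430)

step 1: θ'=-2.6180 (straight) → pose (-4.2321, -6.0000, -2.6180)
step 2: θ'=-2.6180 (straight) → pose (-3.5825, -5.6250, -2.6180)
step 3: θ'=-2.6180 (straight) → pose (-6.1806, -7.1250, -2.6180)
step 4: θ'=-2.2430 (R=-6.0000) → pose (-4.4859, -5.6651, -2.2430)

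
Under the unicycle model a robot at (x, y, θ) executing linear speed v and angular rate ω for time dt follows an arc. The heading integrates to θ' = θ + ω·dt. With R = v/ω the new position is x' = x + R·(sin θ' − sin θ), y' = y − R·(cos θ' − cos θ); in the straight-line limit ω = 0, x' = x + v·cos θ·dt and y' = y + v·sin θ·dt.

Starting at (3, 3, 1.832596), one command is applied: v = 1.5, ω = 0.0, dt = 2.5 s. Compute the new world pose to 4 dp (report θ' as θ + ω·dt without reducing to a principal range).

θ' = 1.8326 + 0.0·2.5 = 1.8326
ω = 0 → straight: x' = 3 + 1.5·cos(1.8326)·2.5 = 2.0294
y' = 3 + 1.5·sin(1.8326)·2.5 = 6.6222

(2.0294, 6.6222, 1.8326)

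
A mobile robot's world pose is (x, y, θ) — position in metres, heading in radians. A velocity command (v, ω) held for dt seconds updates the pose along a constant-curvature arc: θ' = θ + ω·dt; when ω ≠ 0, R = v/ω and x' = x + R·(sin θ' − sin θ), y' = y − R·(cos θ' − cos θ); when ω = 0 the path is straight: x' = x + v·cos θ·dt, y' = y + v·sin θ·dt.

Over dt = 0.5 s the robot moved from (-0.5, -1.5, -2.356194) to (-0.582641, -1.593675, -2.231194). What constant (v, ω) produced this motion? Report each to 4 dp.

Δθ = -2.231194 − -2.356194 = 0.125000
ω = Δθ/dt = 0.125000/0.5 = 0.2500
R = −Δy/(cos θ' − cos θ) = 1.0000
v = R·ω = 1.0000·0.2500 = 0.2500

v = 0.2500, ω = 0.2500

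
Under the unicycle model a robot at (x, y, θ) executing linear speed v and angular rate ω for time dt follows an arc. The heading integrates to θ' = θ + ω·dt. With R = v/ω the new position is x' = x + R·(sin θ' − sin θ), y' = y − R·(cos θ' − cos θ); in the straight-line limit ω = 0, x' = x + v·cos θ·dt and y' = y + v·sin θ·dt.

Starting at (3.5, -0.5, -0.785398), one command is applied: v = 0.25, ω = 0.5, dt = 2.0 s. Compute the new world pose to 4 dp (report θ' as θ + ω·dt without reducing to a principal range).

(3.9600, -0.6350, 0.2146)

θ' = -0.7854 + 0.5·2.0 = 0.2146
R = v/ω = 0.25/0.5 = 0.5000
x' = 3.5 + 0.5000·(sin 0.2146 − sin -0.7854) = 3.9600
y' = -0.5 − 0.5000·(cos 0.2146 − cos -0.7854) = -0.6350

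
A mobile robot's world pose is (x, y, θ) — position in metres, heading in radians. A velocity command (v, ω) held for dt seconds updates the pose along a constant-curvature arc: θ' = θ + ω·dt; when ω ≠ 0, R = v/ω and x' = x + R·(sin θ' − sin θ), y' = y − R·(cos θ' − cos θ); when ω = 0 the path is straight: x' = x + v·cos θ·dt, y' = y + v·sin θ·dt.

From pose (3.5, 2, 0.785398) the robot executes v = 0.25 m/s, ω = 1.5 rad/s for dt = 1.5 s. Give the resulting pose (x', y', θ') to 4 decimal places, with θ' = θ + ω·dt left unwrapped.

θ' = 0.7854 + 1.5·1.5 = 3.0354
R = v/ω = 0.25/1.5 = 0.1667
x' = 3.5 + 0.1667·(sin 3.0354 − sin 0.7854) = 3.3998
y' = 2 − 0.1667·(cos 3.0354 − cos 0.7854) = 2.2836

(3.3998, 2.2836, 3.0354)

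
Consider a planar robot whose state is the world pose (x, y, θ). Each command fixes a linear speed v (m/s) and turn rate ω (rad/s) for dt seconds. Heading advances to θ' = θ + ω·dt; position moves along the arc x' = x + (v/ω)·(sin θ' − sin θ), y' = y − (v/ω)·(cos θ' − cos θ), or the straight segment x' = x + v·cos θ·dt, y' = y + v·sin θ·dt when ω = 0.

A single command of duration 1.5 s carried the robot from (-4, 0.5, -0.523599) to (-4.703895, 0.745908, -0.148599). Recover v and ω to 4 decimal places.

Δθ = -0.148599 − -0.523599 = 0.375000
ω = Δθ/dt = 0.375000/1.5 = 0.2500
R = Δx/(sin θ' − sin θ) = -2.0000
v = R·ω = -2.0000·0.2500 = -0.5000

v = -0.5000, ω = 0.2500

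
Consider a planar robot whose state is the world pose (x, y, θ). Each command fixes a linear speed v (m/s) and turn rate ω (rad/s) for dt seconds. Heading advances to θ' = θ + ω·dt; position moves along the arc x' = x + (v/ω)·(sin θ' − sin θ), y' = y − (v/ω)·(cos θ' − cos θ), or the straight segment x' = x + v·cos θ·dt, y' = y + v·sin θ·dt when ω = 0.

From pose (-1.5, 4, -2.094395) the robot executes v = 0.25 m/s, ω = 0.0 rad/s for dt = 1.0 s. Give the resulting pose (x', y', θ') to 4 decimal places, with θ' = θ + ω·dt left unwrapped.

θ' = -2.0944 + 0.0·1.0 = -2.0944
ω = 0 → straight: x' = -1.5 + 0.25·cos(-2.0944)·1.0 = -1.6250
y' = 4 + 0.25·sin(-2.0944)·1.0 = 3.7835

(-1.6250, 3.7835, -2.0944)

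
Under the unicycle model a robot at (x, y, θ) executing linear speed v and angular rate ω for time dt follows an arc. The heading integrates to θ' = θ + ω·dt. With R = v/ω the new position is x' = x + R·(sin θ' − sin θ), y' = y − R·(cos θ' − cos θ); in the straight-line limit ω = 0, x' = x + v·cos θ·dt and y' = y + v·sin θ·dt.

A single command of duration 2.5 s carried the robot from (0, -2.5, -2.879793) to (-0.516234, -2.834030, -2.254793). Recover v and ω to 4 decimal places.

v = 0.2500, ω = 0.2500

Δθ = -2.254793 − -2.879793 = 0.625000
ω = Δθ/dt = 0.625000/2.5 = 0.2500
R = Δx/(sin θ' − sin θ) = 1.0000
v = R·ω = 1.0000·0.2500 = 0.2500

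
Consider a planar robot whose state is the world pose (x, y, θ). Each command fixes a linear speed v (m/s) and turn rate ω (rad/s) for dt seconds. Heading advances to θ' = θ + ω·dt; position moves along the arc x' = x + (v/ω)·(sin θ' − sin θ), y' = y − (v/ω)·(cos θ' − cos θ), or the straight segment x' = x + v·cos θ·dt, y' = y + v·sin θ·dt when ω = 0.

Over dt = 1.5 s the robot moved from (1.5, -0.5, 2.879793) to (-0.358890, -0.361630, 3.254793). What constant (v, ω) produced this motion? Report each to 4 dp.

v = 1.2500, ω = 0.2500

Δθ = 3.254793 − 2.879793 = 0.375000
ω = Δθ/dt = 0.375000/1.5 = 0.2500
R = Δx/(sin θ' − sin θ) = 5.0000
v = R·ω = 5.0000·0.2500 = 1.2500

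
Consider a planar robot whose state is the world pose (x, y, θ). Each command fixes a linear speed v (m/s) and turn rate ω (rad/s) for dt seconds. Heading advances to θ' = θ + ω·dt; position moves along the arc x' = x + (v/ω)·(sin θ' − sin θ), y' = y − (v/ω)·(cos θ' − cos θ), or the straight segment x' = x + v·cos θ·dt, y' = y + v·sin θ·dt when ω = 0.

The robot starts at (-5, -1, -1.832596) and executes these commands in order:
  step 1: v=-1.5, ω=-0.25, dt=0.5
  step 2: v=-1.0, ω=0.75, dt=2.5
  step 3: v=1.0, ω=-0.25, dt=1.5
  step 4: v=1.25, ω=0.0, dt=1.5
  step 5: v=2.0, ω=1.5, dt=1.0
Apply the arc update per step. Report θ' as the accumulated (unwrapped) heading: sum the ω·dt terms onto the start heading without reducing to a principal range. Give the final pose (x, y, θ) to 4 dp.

(-1.0262, 0.8399, 1.0424)

step 1: θ'=-1.9576 (R=6.0000) → pose (-4.7612, -0.2896, -1.9576)
step 2: θ'=-0.0826 (R=-1.3333) → pose (-5.8860, 1.5422, -0.0826)
step 3: θ'=-0.4576 (R=-4.0000) → pose (-4.4488, 1.1443, -0.4576)
step 4: θ'=-0.4576 (straight) → pose (-2.7667, 0.3159, -0.4576)
step 5: θ'=1.0424 (R=1.3333) → pose (-1.0262, 0.8399, 1.0424)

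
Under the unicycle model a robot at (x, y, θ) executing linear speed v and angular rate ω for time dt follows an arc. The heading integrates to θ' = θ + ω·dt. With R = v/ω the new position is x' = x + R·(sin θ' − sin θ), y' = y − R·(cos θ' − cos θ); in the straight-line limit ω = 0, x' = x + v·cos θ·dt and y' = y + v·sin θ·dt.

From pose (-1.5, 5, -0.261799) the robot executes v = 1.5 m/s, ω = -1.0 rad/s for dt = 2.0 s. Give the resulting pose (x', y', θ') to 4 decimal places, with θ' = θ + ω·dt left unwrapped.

θ' = -0.2618 + -1.0·2.0 = -2.2618
R = v/ω = 1.5/-1.0 = -1.5000
x' = -1.5 + -1.5000·(sin -2.2618 − sin -0.2618) = -0.7323
y' = 5 − -1.5000·(cos -2.2618 − cos -0.2618) = 2.5951

(-0.7323, 2.5951, -2.2618)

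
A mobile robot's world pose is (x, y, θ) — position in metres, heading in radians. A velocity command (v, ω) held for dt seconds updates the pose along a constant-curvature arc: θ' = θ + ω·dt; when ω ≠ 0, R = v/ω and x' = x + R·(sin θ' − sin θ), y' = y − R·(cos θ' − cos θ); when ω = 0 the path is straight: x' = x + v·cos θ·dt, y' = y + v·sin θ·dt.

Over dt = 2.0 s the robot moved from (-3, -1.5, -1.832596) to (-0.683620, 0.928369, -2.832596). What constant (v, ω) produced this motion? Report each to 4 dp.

v = -1.7500, ω = -0.5000

Δθ = -2.832596 − -1.832596 = -1.000000
ω = Δθ/dt = -1.000000/2.0 = -0.5000
R = −Δy/(cos θ' − cos θ) = 3.5000
v = R·ω = 3.5000·-0.5000 = -1.7500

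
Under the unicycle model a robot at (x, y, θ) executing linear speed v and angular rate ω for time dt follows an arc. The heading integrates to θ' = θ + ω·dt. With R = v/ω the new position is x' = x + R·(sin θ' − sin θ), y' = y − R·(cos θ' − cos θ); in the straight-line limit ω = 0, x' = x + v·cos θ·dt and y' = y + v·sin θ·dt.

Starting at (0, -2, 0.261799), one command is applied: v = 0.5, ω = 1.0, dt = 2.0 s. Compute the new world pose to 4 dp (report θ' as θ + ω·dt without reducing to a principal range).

θ' = 0.2618 + 1.0·2.0 = 2.2618
R = v/ω = 0.5/1.0 = 0.5000
x' = 0 + 0.5000·(sin 2.2618 − sin 0.2618) = 0.2559
y' = -2 − 0.5000·(cos 2.2618 − cos 0.2618) = -1.1984

(0.2559, -1.1984, 2.2618)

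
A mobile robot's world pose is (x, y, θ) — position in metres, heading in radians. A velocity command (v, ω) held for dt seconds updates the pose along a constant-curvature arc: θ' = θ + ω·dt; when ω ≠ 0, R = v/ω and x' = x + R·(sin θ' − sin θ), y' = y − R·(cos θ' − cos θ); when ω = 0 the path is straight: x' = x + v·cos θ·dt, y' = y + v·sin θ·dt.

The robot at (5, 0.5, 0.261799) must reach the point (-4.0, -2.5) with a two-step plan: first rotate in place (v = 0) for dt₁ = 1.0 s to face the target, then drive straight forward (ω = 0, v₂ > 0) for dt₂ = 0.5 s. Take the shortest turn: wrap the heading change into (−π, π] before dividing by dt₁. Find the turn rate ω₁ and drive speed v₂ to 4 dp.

ω₁ = -3.0816, v₂ = 18.9737

heading to target = atan2(-2.5−0.5, -4−5) = -2.8198
Δθ = wrap(-2.8198 − 0.2618) = -3.0816; ω₁ = Δθ/dt₁ = -3.0816
distance = √((-4−5)² + (-2.5−0.5)²) = 9.4868; v₂ = distance/dt₂ = 18.9737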